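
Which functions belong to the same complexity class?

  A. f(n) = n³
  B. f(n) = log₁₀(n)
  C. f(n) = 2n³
A and C

Examining each function:
  A. n³ is O(n³)
  B. log₁₀(n) is O(log n)
  C. 2n³ is O(n³)

Functions A and C both have the same complexity class.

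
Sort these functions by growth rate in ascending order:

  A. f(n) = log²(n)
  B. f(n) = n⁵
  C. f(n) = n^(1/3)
A < C < B

Comparing growth rates:
A = log²(n) is O(log² n)
C = n^(1/3) is O(n^(1/3))
B = n⁵ is O(n⁵)

Therefore, the order from slowest to fastest is: A < C < B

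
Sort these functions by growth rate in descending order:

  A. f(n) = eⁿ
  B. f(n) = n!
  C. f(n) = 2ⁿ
B > A > C

Comparing growth rates:
B = n! is O(n!)
A = eⁿ is O(eⁿ)
C = 2ⁿ is O(2ⁿ)

Therefore, the order from fastest to slowest is: B > A > C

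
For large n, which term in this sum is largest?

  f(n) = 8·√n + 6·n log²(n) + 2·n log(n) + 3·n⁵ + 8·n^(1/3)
3·n⁵

Looking at each term:
  - 8·√n is O(√n)
  - 6·n log²(n) is O(n log² n)
  - 2·n log(n) is O(n log n)
  - 3·n⁵ is O(n⁵)
  - 8·n^(1/3) is O(n^(1/3))

The term 3·n⁵ (O(n⁵)) grows fastest and dominates all others.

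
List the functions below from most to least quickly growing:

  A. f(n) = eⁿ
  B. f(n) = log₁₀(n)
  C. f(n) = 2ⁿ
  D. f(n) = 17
A > C > B > D

Comparing growth rates:
A = eⁿ is O(eⁿ)
C = 2ⁿ is O(2ⁿ)
B = log₁₀(n) is O(log n)
D = 17 is O(1)

Therefore, the order from fastest to slowest is: A > C > B > D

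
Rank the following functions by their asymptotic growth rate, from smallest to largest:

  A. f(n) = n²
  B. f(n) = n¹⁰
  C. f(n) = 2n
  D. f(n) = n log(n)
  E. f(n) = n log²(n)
C < D < E < A < B

Comparing growth rates:
C = 2n is O(n)
D = n log(n) is O(n log n)
E = n log²(n) is O(n log² n)
A = n² is O(n²)
B = n¹⁰ is O(n¹⁰)

Therefore, the order from slowest to fastest is: C < D < E < A < B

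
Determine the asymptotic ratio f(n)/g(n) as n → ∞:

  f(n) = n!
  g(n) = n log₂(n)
∞

Since n! (O(n!)) grows faster than n log₂(n) (O(n log n)),
the ratio f(n)/g(n) → ∞ as n → ∞.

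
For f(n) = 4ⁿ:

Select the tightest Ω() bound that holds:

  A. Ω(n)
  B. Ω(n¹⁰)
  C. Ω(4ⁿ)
C

f(n) = 4ⁿ is Ω(4ⁿ).
All listed options are valid Big-Ω bounds (lower bounds),
but Ω(4ⁿ) is the tightest (largest valid bound).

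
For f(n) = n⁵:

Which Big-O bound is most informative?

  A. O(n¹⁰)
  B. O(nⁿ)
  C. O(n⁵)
C

f(n) = n⁵ is O(n⁵).
All listed options are valid Big-O bounds (upper bounds),
but O(n⁵) is the tightest (smallest valid bound).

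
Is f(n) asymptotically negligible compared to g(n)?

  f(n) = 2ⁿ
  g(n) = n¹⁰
False

f(n) = 2ⁿ is O(2ⁿ), and g(n) = n¹⁰ is O(n¹⁰).
Since O(2ⁿ) grows faster than or equal to O(n¹⁰), f(n) = o(g(n)) is false.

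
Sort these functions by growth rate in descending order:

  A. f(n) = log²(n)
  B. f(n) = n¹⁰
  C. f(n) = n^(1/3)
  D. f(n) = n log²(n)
B > D > C > A

Comparing growth rates:
B = n¹⁰ is O(n¹⁰)
D = n log²(n) is O(n log² n)
C = n^(1/3) is O(n^(1/3))
A = log²(n) is O(log² n)

Therefore, the order from fastest to slowest is: B > D > C > A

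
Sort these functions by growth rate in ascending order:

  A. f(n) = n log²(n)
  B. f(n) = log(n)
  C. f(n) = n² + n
B < A < C

Comparing growth rates:
B = log(n) is O(log n)
A = n log²(n) is O(n log² n)
C = n² + n is O(n²)

Therefore, the order from slowest to fastest is: B < A < C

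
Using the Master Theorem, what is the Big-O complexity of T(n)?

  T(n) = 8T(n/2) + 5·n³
Θ(n³ log n)

Master Theorem: a = 8, b = 2, f(n) = 5·n³.
Compute the critical exponent d = log₂(8) = 3.
Compare f(n) = Θ(n³) against n^d:
  k = 3 = d, so f(n) = Θ(n^d) — Case 2.
  Work is balanced across levels: T(n) = Θ(n^d log n) = Θ(n³ log n).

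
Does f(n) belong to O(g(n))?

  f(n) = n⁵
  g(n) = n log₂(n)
False

f(n) = n⁵ is O(n⁵), and g(n) = n log₂(n) is O(n log n).
Since O(n⁵) grows faster than O(n log n), f(n) = O(g(n)) is false.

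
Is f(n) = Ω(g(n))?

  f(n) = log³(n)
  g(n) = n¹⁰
False

f(n) = log³(n) is O(log³ n), and g(n) = n¹⁰ is O(n¹⁰).
Since O(log³ n) grows slower than O(n¹⁰), f(n) = Ω(g(n)) is false.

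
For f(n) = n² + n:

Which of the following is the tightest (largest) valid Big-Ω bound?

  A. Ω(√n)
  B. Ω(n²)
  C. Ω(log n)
B

f(n) = n² + n is Ω(n²).
All listed options are valid Big-Ω bounds (lower bounds),
but Ω(n²) is the tightest (largest valid bound).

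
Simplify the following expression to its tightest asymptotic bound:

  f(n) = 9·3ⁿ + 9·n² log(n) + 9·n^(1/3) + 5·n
Θ(3ⁿ)

Order the terms by growth rate: 9·n^(1/3) ≺ 5·n ≺ 9·n² log(n) ≺ 9·3ⁿ.
The fastest-growing term 9·3ⁿ dominates as n → ∞; dropping its constant factor gives Θ(3ⁿ).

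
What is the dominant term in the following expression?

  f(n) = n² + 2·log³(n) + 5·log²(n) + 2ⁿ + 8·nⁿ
8·nⁿ

Looking at each term:
  - n² is O(n²)
  - 2·log³(n) is O(log³ n)
  - 5·log²(n) is O(log² n)
  - 2ⁿ is O(2ⁿ)
  - 8·nⁿ is O(nⁿ)

The term 8·nⁿ (O(nⁿ)) grows fastest and dominates all others.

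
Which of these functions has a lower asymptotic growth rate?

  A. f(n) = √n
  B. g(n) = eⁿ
A

f(n) = √n is O(√n), while g(n) = eⁿ is O(eⁿ).
Since O(√n) grows slower than O(eⁿ), f(n) is dominated.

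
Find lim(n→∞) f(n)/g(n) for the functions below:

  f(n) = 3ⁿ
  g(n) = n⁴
∞

Since 3ⁿ (O(3ⁿ)) grows faster than n⁴ (O(n⁴)),
the ratio f(n)/g(n) → ∞ as n → ∞.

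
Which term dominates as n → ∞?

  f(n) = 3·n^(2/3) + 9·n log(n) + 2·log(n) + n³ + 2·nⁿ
2·nⁿ

Looking at each term:
  - 3·n^(2/3) is O(n^(2/3))
  - 9·n log(n) is O(n log n)
  - 2·log(n) is O(log n)
  - n³ is O(n³)
  - 2·nⁿ is O(nⁿ)

The term 2·nⁿ (O(nⁿ)) grows fastest and dominates all others.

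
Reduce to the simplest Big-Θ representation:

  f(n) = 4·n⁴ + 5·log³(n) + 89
Θ(n⁴)

Order the terms by growth rate: 89 ≺ 5·log³(n) ≺ 4·n⁴.
The fastest-growing term 4·n⁴ dominates as n → ∞; dropping its constant factor gives Θ(n⁴).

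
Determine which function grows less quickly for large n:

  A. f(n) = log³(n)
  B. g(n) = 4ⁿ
A

f(n) = log³(n) is O(log³ n), while g(n) = 4ⁿ is O(4ⁿ).
Since O(log³ n) grows slower than O(4ⁿ), f(n) is dominated.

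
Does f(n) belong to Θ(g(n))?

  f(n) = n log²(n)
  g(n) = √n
False

f(n) = n log²(n) is O(n log² n), and g(n) = √n is O(√n).
Since they have different growth rates, f(n) = Θ(g(n)) is false.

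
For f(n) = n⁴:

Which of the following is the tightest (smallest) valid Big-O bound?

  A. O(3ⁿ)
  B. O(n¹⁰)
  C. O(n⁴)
C

f(n) = n⁴ is O(n⁴).
All listed options are valid Big-O bounds (upper bounds),
but O(n⁴) is the tightest (smallest valid bound).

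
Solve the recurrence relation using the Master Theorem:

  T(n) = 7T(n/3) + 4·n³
Θ(n³)

Master Theorem: a = 7, b = 3, f(n) = 4·n³.
Compute the critical exponent d = log₃(7) = 1.771.
Compare f(n) = Θ(n³) against n^d:
  k = 3 > d = 1.771, so f(n) = Ω(n^(d+ε)) — Case 3.
  Regularity: a·(n/b)^3/n^3 = a/b^3 = 7/27 < 1 ✓.
  The top-level work dominates: T(n) = Θ(f(n)) = Θ(n³).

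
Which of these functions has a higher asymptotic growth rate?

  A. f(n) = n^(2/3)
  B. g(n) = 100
A

f(n) = n^(2/3) is O(n^(2/3)), while g(n) = 100 is O(1).
Since O(n^(2/3)) grows faster than O(1), f(n) dominates.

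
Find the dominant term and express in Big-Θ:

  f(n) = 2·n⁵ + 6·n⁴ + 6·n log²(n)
Θ(n⁵)

Order the terms by growth rate: 6·n log²(n) ≺ 6·n⁴ ≺ 2·n⁵.
The fastest-growing term 2·n⁵ dominates as n → ∞; dropping its constant factor gives Θ(n⁵).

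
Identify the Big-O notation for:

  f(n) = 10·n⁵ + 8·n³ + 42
O(n⁵)

The dominant term in 10·n⁵ + 8·n³ + 42 is 10·n⁵, which is Θ(n⁵).
Lower-order terms (8·n³, 42) are asymptotically negligible.
Constants are absorbed, so the tightest bound is O(n⁵).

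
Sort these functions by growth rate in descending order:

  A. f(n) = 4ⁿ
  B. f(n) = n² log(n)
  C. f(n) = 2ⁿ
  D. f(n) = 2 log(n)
A > C > B > D

Comparing growth rates:
A = 4ⁿ is O(4ⁿ)
C = 2ⁿ is O(2ⁿ)
B = n² log(n) is O(n² log n)
D = 2 log(n) is O(log n)

Therefore, the order from fastest to slowest is: A > C > B > D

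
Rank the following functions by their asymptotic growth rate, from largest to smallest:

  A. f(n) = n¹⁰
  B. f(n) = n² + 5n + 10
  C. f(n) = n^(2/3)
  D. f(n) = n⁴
A > D > B > C

Comparing growth rates:
A = n¹⁰ is O(n¹⁰)
D = n⁴ is O(n⁴)
B = n² + 5n + 10 is O(n²)
C = n^(2/3) is O(n^(2/3))

Therefore, the order from fastest to slowest is: A > D > B > C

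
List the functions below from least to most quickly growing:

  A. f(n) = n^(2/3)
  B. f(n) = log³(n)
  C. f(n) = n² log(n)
B < A < C

Comparing growth rates:
B = log³(n) is O(log³ n)
A = n^(2/3) is O(n^(2/3))
C = n² log(n) is O(n² log n)

Therefore, the order from slowest to fastest is: B < A < C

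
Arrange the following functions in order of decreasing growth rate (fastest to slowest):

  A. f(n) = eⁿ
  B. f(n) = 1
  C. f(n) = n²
A > C > B

Comparing growth rates:
A = eⁿ is O(eⁿ)
C = n² is O(n²)
B = 1 is O(1)

Therefore, the order from fastest to slowest is: A > C > B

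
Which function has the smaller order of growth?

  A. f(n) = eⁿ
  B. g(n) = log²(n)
B

f(n) = eⁿ is O(eⁿ), while g(n) = log²(n) is O(log² n).
Since O(log² n) grows slower than O(eⁿ), g(n) is dominated.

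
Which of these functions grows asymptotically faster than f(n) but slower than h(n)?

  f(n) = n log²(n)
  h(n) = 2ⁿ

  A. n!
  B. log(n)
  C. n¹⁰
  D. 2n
C

We need g(n) with n log²(n) = o(g(n)) and g(n) = o(2ⁿ), i.e. O(n log² n) ≺ g ≺ O(2ⁿ).
Check each option:
  A. n! — O(n!) does not grow strictly slower than h(n)
  B. log(n) — O(log n) does not grow strictly faster than f(n)
  C. n¹⁰ — O(n¹⁰) is strictly between O(n log² n) and O(2ⁿ) ✓
  D. 2n — O(n) does not grow strictly faster than f(n)

Only option C (n¹⁰) lies strictly between.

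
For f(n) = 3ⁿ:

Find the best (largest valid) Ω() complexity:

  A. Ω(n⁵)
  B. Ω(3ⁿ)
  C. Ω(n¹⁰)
B

f(n) = 3ⁿ is Ω(3ⁿ).
All listed options are valid Big-Ω bounds (lower bounds),
but Ω(3ⁿ) is the tightest (largest valid bound).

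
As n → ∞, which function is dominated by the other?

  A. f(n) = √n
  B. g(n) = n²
A

f(n) = √n is O(√n), while g(n) = n² is O(n²).
Since O(√n) grows slower than O(n²), f(n) is dominated.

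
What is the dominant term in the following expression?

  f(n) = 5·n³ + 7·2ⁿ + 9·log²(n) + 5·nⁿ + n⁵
5·nⁿ

Looking at each term:
  - 5·n³ is O(n³)
  - 7·2ⁿ is O(2ⁿ)
  - 9·log²(n) is O(log² n)
  - 5·nⁿ is O(nⁿ)
  - n⁵ is O(n⁵)

The term 5·nⁿ (O(nⁿ)) grows fastest and dominates all others.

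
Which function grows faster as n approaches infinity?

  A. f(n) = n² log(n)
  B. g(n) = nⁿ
B

f(n) = n² log(n) is O(n² log n), while g(n) = nⁿ is O(nⁿ).
Since O(nⁿ) grows faster than O(n² log n), g(n) dominates.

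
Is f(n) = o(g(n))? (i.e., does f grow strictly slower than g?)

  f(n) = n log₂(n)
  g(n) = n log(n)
False

f(n) = n log₂(n) is O(n log n), and g(n) = n log(n) is O(n log n).
Since they have the same growth rate, f(n) = o(g(n)) is false.
(f = o(g) requires f to grow strictly slower, not equal.)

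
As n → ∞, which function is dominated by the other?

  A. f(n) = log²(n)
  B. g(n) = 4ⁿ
A

f(n) = log²(n) is O(log² n), while g(n) = 4ⁿ is O(4ⁿ).
Since O(log² n) grows slower than O(4ⁿ), f(n) is dominated.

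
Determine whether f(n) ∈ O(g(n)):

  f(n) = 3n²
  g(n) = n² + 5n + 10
True

f(n) = 3n² and g(n) = n² + 5n + 10 are both O(n²).
Big-O permits equal growth rates (f ≤ c·g for some c), so f(n) = O(g(n)) is true.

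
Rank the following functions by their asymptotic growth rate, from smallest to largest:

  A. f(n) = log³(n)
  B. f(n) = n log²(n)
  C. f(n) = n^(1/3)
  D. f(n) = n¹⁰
A < C < B < D

Comparing growth rates:
A = log³(n) is O(log³ n)
C = n^(1/3) is O(n^(1/3))
B = n log²(n) is O(n log² n)
D = n¹⁰ is O(n¹⁰)

Therefore, the order from slowest to fastest is: A < C < B < D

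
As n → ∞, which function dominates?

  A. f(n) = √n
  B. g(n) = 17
A

f(n) = √n is O(√n), while g(n) = 17 is O(1).
Since O(√n) grows faster than O(1), f(n) dominates.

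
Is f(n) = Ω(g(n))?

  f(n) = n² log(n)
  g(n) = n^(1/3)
True

f(n) = n² log(n) is O(n² log n), and g(n) = n^(1/3) is O(n^(1/3)).
Since O(n² log n) grows at least as fast as O(n^(1/3)), f(n) = Ω(g(n)) is true.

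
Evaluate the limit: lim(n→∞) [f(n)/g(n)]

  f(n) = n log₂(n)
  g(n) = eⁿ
0

Since n log₂(n) (O(n log n)) grows slower than eⁿ (O(eⁿ)),
the ratio f(n)/g(n) → 0 as n → ∞.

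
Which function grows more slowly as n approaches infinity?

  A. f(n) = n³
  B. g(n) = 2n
B

f(n) = n³ is O(n³), while g(n) = 2n is O(n).
Since O(n) grows slower than O(n³), g(n) is dominated.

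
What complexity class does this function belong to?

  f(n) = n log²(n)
O(n log² n)

The dominant term in n log²(n) is n log²(n), which is Θ(n log² n).
Constants are absorbed, so the tightest bound is O(n log² n).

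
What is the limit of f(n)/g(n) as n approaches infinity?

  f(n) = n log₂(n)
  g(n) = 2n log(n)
1/(2*log(2))

Since n log₂(n) and 2n log(n) have the same growth rate (O(n log n)),
the ratio converges to a constant: 1/(2*log(2)).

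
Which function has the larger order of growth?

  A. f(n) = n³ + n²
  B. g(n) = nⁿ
B

f(n) = n³ + n² is O(n³), while g(n) = nⁿ is O(nⁿ).
Since O(nⁿ) grows faster than O(n³), g(n) dominates.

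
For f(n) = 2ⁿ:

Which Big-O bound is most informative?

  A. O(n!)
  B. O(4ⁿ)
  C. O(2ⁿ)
C

f(n) = 2ⁿ is O(2ⁿ).
All listed options are valid Big-O bounds (upper bounds),
but O(2ⁿ) is the tightest (smallest valid bound).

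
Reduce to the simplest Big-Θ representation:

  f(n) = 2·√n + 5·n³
Θ(n³)

Order the terms by growth rate: 2·√n ≺ 5·n³.
The fastest-growing term 5·n³ dominates as n → ∞; dropping its constant factor gives Θ(n³).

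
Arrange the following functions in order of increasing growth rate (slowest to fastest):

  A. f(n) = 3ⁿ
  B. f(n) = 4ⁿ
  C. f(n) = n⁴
C < A < B

Comparing growth rates:
C = n⁴ is O(n⁴)
A = 3ⁿ is O(3ⁿ)
B = 4ⁿ is O(4ⁿ)

Therefore, the order from slowest to fastest is: C < A < B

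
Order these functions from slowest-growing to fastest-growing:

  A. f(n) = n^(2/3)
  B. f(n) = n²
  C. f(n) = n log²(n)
A < C < B

Comparing growth rates:
A = n^(2/3) is O(n^(2/3))
C = n log²(n) is O(n log² n)
B = n² is O(n²)

Therefore, the order from slowest to fastest is: A < C < B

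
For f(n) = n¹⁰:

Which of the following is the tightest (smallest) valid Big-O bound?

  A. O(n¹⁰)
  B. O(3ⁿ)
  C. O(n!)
A

f(n) = n¹⁰ is O(n¹⁰).
All listed options are valid Big-O bounds (upper bounds),
but O(n¹⁰) is the tightest (smallest valid bound).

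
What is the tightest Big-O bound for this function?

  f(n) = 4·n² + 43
O(n²)

The dominant term in 4·n² + 43 is 4·n², which is Θ(n²).
Lower-order terms (43) are asymptotically negligible.
Constants are absorbed, so the tightest bound is O(n²).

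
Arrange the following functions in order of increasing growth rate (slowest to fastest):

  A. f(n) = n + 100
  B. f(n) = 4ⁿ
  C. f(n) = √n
C < A < B

Comparing growth rates:
C = √n is O(√n)
A = n + 100 is O(n)
B = 4ⁿ is O(4ⁿ)

Therefore, the order from slowest to fastest is: C < A < B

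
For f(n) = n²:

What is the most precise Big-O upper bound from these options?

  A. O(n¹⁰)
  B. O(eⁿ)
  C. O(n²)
C

f(n) = n² is O(n²).
All listed options are valid Big-O bounds (upper bounds),
but O(n²) is the tightest (smallest valid bound).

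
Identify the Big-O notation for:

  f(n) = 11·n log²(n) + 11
O(n log² n)

The dominant term in 11·n log²(n) + 11 is 11·n log²(n), which is Θ(n log² n).
Lower-order terms (11) are asymptotically negligible.
Constants are absorbed, so the tightest bound is O(n log² n).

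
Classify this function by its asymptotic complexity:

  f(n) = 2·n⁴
O(n⁴)

The dominant term in 2·n⁴ is 2·n⁴, which is Θ(n⁴).
Constants are absorbed, so the tightest bound is O(n⁴).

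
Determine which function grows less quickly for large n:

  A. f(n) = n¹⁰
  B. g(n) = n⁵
B

f(n) = n¹⁰ is O(n¹⁰), while g(n) = n⁵ is O(n⁵).
Since O(n⁵) grows slower than O(n¹⁰), g(n) is dominated.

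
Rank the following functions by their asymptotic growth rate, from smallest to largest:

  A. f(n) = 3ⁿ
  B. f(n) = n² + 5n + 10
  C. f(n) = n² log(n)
B < C < A

Comparing growth rates:
B = n² + 5n + 10 is O(n²)
C = n² log(n) is O(n² log n)
A = 3ⁿ is O(3ⁿ)

Therefore, the order from slowest to fastest is: B < C < A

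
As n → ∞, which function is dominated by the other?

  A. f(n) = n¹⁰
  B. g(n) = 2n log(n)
B

f(n) = n¹⁰ is O(n¹⁰), while g(n) = 2n log(n) is O(n log n).
Since O(n log n) grows slower than O(n¹⁰), g(n) is dominated.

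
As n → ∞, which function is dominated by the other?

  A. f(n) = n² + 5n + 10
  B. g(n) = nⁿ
A

f(n) = n² + 5n + 10 is O(n²), while g(n) = nⁿ is O(nⁿ).
Since O(n²) grows slower than O(nⁿ), f(n) is dominated.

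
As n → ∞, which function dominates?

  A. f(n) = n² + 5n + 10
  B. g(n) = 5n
A

f(n) = n² + 5n + 10 is O(n²), while g(n) = 5n is O(n).
Since O(n²) grows faster than O(n), f(n) dominates.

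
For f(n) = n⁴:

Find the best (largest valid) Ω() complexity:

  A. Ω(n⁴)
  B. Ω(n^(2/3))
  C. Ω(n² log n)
A

f(n) = n⁴ is Ω(n⁴).
All listed options are valid Big-Ω bounds (lower bounds),
but Ω(n⁴) is the tightest (largest valid bound).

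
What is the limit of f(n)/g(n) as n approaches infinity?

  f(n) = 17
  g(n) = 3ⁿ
0

Since 17 (O(1)) grows slower than 3ⁿ (O(3ⁿ)),
the ratio f(n)/g(n) → 0 as n → ∞.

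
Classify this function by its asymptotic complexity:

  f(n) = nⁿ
O(nⁿ)

The dominant term in nⁿ is nⁿ, which is Θ(nⁿ).
Constants are absorbed, so the tightest bound is O(nⁿ).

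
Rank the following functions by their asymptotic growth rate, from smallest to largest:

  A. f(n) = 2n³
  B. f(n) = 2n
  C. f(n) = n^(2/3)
C < B < A

Comparing growth rates:
C = n^(2/3) is O(n^(2/3))
B = 2n is O(n)
A = 2n³ is O(n³)

Therefore, the order from slowest to fastest is: C < B < A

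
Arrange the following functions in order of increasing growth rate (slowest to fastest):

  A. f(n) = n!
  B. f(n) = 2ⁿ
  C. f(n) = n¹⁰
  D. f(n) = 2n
D < C < B < A

Comparing growth rates:
D = 2n is O(n)
C = n¹⁰ is O(n¹⁰)
B = 2ⁿ is O(2ⁿ)
A = n! is O(n!)

Therefore, the order from slowest to fastest is: D < C < B < A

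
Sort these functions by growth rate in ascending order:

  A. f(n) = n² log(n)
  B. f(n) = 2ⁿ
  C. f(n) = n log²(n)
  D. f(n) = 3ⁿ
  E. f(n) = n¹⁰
C < A < E < B < D

Comparing growth rates:
C = n log²(n) is O(n log² n)
A = n² log(n) is O(n² log n)
E = n¹⁰ is O(n¹⁰)
B = 2ⁿ is O(2ⁿ)
D = 3ⁿ is O(3ⁿ)

Therefore, the order from slowest to fastest is: C < A < E < B < D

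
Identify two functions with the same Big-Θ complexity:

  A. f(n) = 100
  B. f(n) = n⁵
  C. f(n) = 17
A and C

Examining each function:
  A. 100 is O(1)
  B. n⁵ is O(n⁵)
  C. 17 is O(1)

Functions A and C both have the same complexity class.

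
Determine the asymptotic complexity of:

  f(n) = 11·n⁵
O(n⁵)

The dominant term in 11·n⁵ is 11·n⁵, which is Θ(n⁵).
Constants are absorbed, so the tightest bound is O(n⁵).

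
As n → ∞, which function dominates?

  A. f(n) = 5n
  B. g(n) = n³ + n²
B

f(n) = 5n is O(n), while g(n) = n³ + n² is O(n³).
Since O(n³) grows faster than O(n), g(n) dominates.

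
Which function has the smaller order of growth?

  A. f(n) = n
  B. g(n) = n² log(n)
A

f(n) = n is O(n), while g(n) = n² log(n) is O(n² log n).
Since O(n) grows slower than O(n² log n), f(n) is dominated.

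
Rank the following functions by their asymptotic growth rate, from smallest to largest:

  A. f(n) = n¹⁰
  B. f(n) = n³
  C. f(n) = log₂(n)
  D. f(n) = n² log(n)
C < D < B < A

Comparing growth rates:
C = log₂(n) is O(log n)
D = n² log(n) is O(n² log n)
B = n³ is O(n³)
A = n¹⁰ is O(n¹⁰)

Therefore, the order from slowest to fastest is: C < D < B < A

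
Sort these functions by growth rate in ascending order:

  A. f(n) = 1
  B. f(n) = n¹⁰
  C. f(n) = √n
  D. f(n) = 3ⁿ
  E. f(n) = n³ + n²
A < C < E < B < D

Comparing growth rates:
A = 1 is O(1)
C = √n is O(√n)
E = n³ + n² is O(n³)
B = n¹⁰ is O(n¹⁰)
D = 3ⁿ is O(3ⁿ)

Therefore, the order from slowest to fastest is: A < C < E < B < D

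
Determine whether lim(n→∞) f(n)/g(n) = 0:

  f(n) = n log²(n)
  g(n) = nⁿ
True

f(n) = n log²(n) is O(n log² n), and g(n) = nⁿ is O(nⁿ).
Since O(n log² n) grows strictly slower than O(nⁿ), f(n) = o(g(n)) is true.
This means lim(n→∞) f(n)/g(n) = 0.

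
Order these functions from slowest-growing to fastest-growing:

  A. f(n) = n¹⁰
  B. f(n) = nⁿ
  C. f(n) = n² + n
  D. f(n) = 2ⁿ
C < A < D < B

Comparing growth rates:
C = n² + n is O(n²)
A = n¹⁰ is O(n¹⁰)
D = 2ⁿ is O(2ⁿ)
B = nⁿ is O(nⁿ)

Therefore, the order from slowest to fastest is: C < A < D < B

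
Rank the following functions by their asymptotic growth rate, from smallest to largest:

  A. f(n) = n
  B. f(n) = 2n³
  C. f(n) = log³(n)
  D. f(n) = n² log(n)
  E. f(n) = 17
E < C < A < D < B

Comparing growth rates:
E = 17 is O(1)
C = log³(n) is O(log³ n)
A = n is O(n)
D = n² log(n) is O(n² log n)
B = 2n³ is O(n³)

Therefore, the order from slowest to fastest is: E < C < A < D < B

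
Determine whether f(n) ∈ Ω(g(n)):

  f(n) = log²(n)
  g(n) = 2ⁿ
False

f(n) = log²(n) is O(log² n), and g(n) = 2ⁿ is O(2ⁿ).
Since O(log² n) grows slower than O(2ⁿ), f(n) = Ω(g(n)) is false.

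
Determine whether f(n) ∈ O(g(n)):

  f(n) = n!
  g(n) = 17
False

f(n) = n! is O(n!), and g(n) = 17 is O(1).
Since O(n!) grows faster than O(1), f(n) = O(g(n)) is false.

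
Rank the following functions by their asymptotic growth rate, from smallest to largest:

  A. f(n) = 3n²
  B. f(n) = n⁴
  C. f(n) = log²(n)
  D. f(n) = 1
D < C < A < B

Comparing growth rates:
D = 1 is O(1)
C = log²(n) is O(log² n)
A = 3n² is O(n²)
B = n⁴ is O(n⁴)

Therefore, the order from slowest to fastest is: D < C < A < B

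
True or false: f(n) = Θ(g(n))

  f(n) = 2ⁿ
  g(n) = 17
False

f(n) = 2ⁿ is O(2ⁿ), and g(n) = 17 is O(1).
Since they have different growth rates, f(n) = Θ(g(n)) is false.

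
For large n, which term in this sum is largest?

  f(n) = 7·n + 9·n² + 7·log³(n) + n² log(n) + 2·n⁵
2·n⁵

Looking at each term:
  - 7·n is O(n)
  - 9·n² is O(n²)
  - 7·log³(n) is O(log³ n)
  - n² log(n) is O(n² log n)
  - 2·n⁵ is O(n⁵)

The term 2·n⁵ (O(n⁵)) grows fastest and dominates all others.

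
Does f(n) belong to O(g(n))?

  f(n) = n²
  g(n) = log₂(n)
False

f(n) = n² is O(n²), and g(n) = log₂(n) is O(log n).
Since O(n²) grows faster than O(log n), f(n) = O(g(n)) is false.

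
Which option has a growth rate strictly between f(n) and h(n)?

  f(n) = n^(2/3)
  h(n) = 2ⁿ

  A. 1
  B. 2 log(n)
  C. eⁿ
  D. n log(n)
D

We need g(n) with n^(2/3) = o(g(n)) and g(n) = o(2ⁿ), i.e. O(n^(2/3)) ≺ g ≺ O(2ⁿ).
Check each option:
  A. 1 — O(1) does not grow strictly faster than f(n)
  B. 2 log(n) — O(log n) does not grow strictly faster than f(n)
  C. eⁿ — O(eⁿ) does not grow strictly slower than h(n)
  D. n log(n) — O(n log n) is strictly between O(n^(2/3)) and O(2ⁿ) ✓

Only option D (n log(n)) lies strictly between.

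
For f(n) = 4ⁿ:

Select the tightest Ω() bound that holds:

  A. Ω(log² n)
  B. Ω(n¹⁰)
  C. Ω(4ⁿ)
C

f(n) = 4ⁿ is Ω(4ⁿ).
All listed options are valid Big-Ω bounds (lower bounds),
but Ω(4ⁿ) is the tightest (largest valid bound).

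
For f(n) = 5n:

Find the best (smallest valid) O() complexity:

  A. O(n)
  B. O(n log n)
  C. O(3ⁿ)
A

f(n) = 5n is O(n).
All listed options are valid Big-O bounds (upper bounds),
but O(n) is the tightest (smallest valid bound).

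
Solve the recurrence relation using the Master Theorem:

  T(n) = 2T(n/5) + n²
Θ(n²)

Master Theorem: a = 2, b = 5, f(n) = n².
Compute the critical exponent d = log₅(2) = 0.431.
Compare f(n) = Θ(n²) against n^d:
  k = 2 > d = 0.431, so f(n) = Ω(n^(d+ε)) — Case 3.
  Regularity: a·(n/b)^2/n^2 = a/b^2 = 2/25 < 1 ✓.
  The top-level work dominates: T(n) = Θ(f(n)) = Θ(n²).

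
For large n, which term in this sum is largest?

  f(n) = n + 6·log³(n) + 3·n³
3·n³

Looking at each term:
  - n is O(n)
  - 6·log³(n) is O(log³ n)
  - 3·n³ is O(n³)

The term 3·n³ (O(n³)) grows fastest and dominates all others.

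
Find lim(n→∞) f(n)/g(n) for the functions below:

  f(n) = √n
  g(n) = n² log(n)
0

Since √n (O(√n)) grows slower than n² log(n) (O(n² log n)),
the ratio f(n)/g(n) → 0 as n → ∞.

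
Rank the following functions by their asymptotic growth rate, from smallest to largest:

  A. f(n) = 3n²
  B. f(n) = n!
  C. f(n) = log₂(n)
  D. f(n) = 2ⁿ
C < A < D < B

Comparing growth rates:
C = log₂(n) is O(log n)
A = 3n² is O(n²)
D = 2ⁿ is O(2ⁿ)
B = n! is O(n!)

Therefore, the order from slowest to fastest is: C < A < D < B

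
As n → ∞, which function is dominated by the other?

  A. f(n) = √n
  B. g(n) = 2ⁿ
A

f(n) = √n is O(√n), while g(n) = 2ⁿ is O(2ⁿ).
Since O(√n) grows slower than O(2ⁿ), f(n) is dominated.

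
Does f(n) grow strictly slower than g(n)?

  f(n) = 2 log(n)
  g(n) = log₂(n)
False

f(n) = 2 log(n) is O(log n), and g(n) = log₂(n) is O(log n).
Since they have the same growth rate, f(n) = o(g(n)) is false.
(f = o(g) requires f to grow strictly slower, not equal.)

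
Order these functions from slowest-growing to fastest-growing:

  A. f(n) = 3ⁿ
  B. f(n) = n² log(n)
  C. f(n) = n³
B < C < A

Comparing growth rates:
B = n² log(n) is O(n² log n)
C = n³ is O(n³)
A = 3ⁿ is O(3ⁿ)

Therefore, the order from slowest to fastest is: B < C < A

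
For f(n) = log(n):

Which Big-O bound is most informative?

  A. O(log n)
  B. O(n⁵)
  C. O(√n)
A

f(n) = log(n) is O(log n).
All listed options are valid Big-O bounds (upper bounds),
but O(log n) is the tightest (smallest valid bound).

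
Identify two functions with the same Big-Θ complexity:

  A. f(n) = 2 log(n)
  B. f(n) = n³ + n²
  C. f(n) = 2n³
B and C

Examining each function:
  A. 2 log(n) is O(log n)
  B. n³ + n² is O(n³)
  C. 2n³ is O(n³)

Functions B and C both have the same complexity class.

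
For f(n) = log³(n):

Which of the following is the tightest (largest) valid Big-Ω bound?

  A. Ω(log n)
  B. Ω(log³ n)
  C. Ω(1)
B

f(n) = log³(n) is Ω(log³ n).
All listed options are valid Big-Ω bounds (lower bounds),
but Ω(log³ n) is the tightest (largest valid bound).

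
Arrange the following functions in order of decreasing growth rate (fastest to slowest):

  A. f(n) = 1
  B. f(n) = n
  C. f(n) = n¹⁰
C > B > A

Comparing growth rates:
C = n¹⁰ is O(n¹⁰)
B = n is O(n)
A = 1 is O(1)

Therefore, the order from fastest to slowest is: C > B > A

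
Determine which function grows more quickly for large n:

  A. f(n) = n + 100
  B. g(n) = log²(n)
A

f(n) = n + 100 is O(n), while g(n) = log²(n) is O(log² n).
Since O(n) grows faster than O(log² n), f(n) dominates.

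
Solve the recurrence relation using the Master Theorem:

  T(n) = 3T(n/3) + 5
Θ(n)

Master Theorem: a = 3, b = 3, f(n) = 5.
Compute the critical exponent d = log₃(3) = 1.
Compare f(n) = Θ(1) against n^d:
  k = 0 < d = 1, so f(n) = O(n^(d-ε)) — Case 1.
  The recursion cost dominates: T(n) = Θ(n^d) = Θ(n).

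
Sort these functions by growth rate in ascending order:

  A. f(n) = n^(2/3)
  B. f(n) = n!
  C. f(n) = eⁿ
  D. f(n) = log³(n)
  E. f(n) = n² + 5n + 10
D < A < E < C < B

Comparing growth rates:
D = log³(n) is O(log³ n)
A = n^(2/3) is O(n^(2/3))
E = n² + 5n + 10 is O(n²)
C = eⁿ is O(eⁿ)
B = n! is O(n!)

Therefore, the order from slowest to fastest is: D < A < E < C < B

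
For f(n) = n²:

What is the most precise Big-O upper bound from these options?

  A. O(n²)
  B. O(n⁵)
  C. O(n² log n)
A

f(n) = n² is O(n²).
All listed options are valid Big-O bounds (upper bounds),
but O(n²) is the tightest (smallest valid bound).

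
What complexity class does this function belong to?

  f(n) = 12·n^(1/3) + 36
O(n^(1/3))

The dominant term in 12·n^(1/3) + 36 is 12·n^(1/3), which is Θ(n^(1/3)).
Lower-order terms (36) are asymptotically negligible.
Constants are absorbed, so the tightest bound is O(n^(1/3)).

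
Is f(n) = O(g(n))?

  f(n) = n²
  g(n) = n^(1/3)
False

f(n) = n² is O(n²), and g(n) = n^(1/3) is O(n^(1/3)).
Since O(n²) grows faster than O(n^(1/3)), f(n) = O(g(n)) is false.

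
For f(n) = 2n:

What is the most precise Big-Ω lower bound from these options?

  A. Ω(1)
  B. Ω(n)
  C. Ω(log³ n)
B

f(n) = 2n is Ω(n).
All listed options are valid Big-Ω bounds (lower bounds),
but Ω(n) is the tightest (largest valid bound).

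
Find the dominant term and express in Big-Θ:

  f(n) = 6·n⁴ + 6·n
Θ(n⁴)

Order the terms by growth rate: 6·n ≺ 6·n⁴.
The fastest-growing term 6·n⁴ dominates as n → ∞; dropping its constant factor gives Θ(n⁴).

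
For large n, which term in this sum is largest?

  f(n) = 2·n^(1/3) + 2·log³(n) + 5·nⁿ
5·nⁿ

Looking at each term:
  - 2·n^(1/3) is O(n^(1/3))
  - 2·log³(n) is O(log³ n)
  - 5·nⁿ is O(nⁿ)

The term 5·nⁿ (O(nⁿ)) grows fastest and dominates all others.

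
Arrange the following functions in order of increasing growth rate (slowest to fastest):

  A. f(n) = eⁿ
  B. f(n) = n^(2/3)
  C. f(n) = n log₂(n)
B < C < A

Comparing growth rates:
B = n^(2/3) is O(n^(2/3))
C = n log₂(n) is O(n log n)
A = eⁿ is O(eⁿ)

Therefore, the order from slowest to fastest is: B < C < A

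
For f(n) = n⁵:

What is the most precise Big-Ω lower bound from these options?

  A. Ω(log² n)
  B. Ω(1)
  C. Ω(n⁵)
C

f(n) = n⁵ is Ω(n⁵).
All listed options are valid Big-Ω bounds (lower bounds),
but Ω(n⁵) is the tightest (largest valid bound).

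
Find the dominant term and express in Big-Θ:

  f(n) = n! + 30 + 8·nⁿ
Θ(nⁿ)

Order the terms by growth rate: 30 ≺ n! ≺ 8·nⁿ.
The fastest-growing term 8·nⁿ dominates as n → ∞; dropping its constant factor gives Θ(nⁿ).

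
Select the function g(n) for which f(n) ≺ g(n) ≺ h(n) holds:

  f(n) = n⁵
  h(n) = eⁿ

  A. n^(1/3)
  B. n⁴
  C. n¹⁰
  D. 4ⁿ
C

We need g(n) with n⁵ = o(g(n)) and g(n) = o(eⁿ), i.e. O(n⁵) ≺ g ≺ O(eⁿ).
Check each option:
  A. n^(1/3) — O(n^(1/3)) does not grow strictly faster than f(n)
  B. n⁴ — O(n⁴) does not grow strictly faster than f(n)
  C. n¹⁰ — O(n¹⁰) is strictly between O(n⁵) and O(eⁿ) ✓
  D. 4ⁿ — O(4ⁿ) does not grow strictly slower than h(n)

Only option C (n¹⁰) lies strictly between.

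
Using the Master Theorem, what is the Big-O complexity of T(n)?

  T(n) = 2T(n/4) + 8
Θ(n^log₄(2))

Master Theorem: a = 2, b = 4, f(n) = 8.
Compute the critical exponent d = log₄(2) = 0.500.
Compare f(n) = Θ(1) against n^d:
  k = 0 < d = 0.500, so f(n) = O(n^(d-ε)) — Case 1.
  The recursion cost dominates: T(n) = Θ(n^d) = Θ(n^log₄(2)).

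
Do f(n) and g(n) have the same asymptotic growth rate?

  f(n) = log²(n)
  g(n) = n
False

f(n) = log²(n) is O(log² n), and g(n) = n is O(n).
Since they have different growth rates, f(n) = Θ(g(n)) is false.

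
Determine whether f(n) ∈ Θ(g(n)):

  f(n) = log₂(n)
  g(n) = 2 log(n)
True

f(n) = log₂(n) and g(n) = 2 log(n) are both O(log n).
Since they have the same asymptotic growth rate, f(n) = Θ(g(n)) is true.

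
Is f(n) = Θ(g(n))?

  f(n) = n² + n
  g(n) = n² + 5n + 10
True

f(n) = n² + n and g(n) = n² + 5n + 10 are both O(n²).
Since they have the same asymptotic growth rate, f(n) = Θ(g(n)) is true.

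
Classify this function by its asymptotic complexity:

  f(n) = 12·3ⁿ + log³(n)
O(3ⁿ)

The dominant term in 12·3ⁿ + log³(n) is 12·3ⁿ, which is Θ(3ⁿ).
Lower-order terms (log³(n)) are asymptotically negligible.
Constants are absorbed, so the tightest bound is O(3ⁿ).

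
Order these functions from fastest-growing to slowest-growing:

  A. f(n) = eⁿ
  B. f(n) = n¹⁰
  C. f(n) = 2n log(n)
A > B > C

Comparing growth rates:
A = eⁿ is O(eⁿ)
B = n¹⁰ is O(n¹⁰)
C = 2n log(n) is O(n log n)

Therefore, the order from fastest to slowest is: A > B > C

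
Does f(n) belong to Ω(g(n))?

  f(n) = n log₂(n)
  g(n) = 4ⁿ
False

f(n) = n log₂(n) is O(n log n), and g(n) = 4ⁿ is O(4ⁿ).
Since O(n log n) grows slower than O(4ⁿ), f(n) = Ω(g(n)) is false.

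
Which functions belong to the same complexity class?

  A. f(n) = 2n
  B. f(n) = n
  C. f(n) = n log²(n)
A and B

Examining each function:
  A. 2n is O(n)
  B. n is O(n)
  C. n log²(n) is O(n log² n)

Functions A and B both have the same complexity class.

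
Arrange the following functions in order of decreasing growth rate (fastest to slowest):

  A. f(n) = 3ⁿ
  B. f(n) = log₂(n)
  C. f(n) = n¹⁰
A > C > B

Comparing growth rates:
A = 3ⁿ is O(3ⁿ)
C = n¹⁰ is O(n¹⁰)
B = log₂(n) is O(log n)

Therefore, the order from fastest to slowest is: A > C > B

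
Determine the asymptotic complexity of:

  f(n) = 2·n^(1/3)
O(n^(1/3))

The dominant term in 2·n^(1/3) is 2·n^(1/3), which is Θ(n^(1/3)).
Constants are absorbed, so the tightest bound is O(n^(1/3)).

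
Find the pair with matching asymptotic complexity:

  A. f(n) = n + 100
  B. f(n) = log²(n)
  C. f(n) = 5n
A and C

Examining each function:
  A. n + 100 is O(n)
  B. log²(n) is O(log² n)
  C. 5n is O(n)

Functions A and C both have the same complexity class.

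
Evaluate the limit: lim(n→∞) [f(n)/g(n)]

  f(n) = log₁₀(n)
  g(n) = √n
0

Since log₁₀(n) (O(log n)) grows slower than √n (O(√n)),
the ratio f(n)/g(n) → 0 as n → ∞.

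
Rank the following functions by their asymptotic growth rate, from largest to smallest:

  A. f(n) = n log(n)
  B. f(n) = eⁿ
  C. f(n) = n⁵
B > C > A

Comparing growth rates:
B = eⁿ is O(eⁿ)
C = n⁵ is O(n⁵)
A = n log(n) is O(n log n)

Therefore, the order from fastest to slowest is: B > C > A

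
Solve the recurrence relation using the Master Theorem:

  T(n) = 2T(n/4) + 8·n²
Θ(n²)

Master Theorem: a = 2, b = 4, f(n) = 8·n².
Compute the critical exponent d = log₄(2) = 0.500.
Compare f(n) = Θ(n²) against n^d:
  k = 2 > d = 0.500, so f(n) = Ω(n^(d+ε)) — Case 3.
  Regularity: a·(n/b)^2/n^2 = a/b^2 = 2/16 < 1 ✓.
  The top-level work dominates: T(n) = Θ(f(n)) = Θ(n²).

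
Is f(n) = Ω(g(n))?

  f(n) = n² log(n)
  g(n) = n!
False

f(n) = n² log(n) is O(n² log n), and g(n) = n! is O(n!).
Since O(n² log n) grows slower than O(n!), f(n) = Ω(g(n)) is false.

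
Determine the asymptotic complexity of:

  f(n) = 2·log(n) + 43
O(log n)

The dominant term in 2·log(n) + 43 is 2·log(n), which is Θ(log n).
Lower-order terms (43) are asymptotically negligible.
Constants are absorbed, so the tightest bound is O(log n).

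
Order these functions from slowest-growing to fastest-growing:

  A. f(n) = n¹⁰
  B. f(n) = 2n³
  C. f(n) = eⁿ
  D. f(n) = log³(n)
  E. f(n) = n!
D < B < A < C < E

Comparing growth rates:
D = log³(n) is O(log³ n)
B = 2n³ is O(n³)
A = n¹⁰ is O(n¹⁰)
C = eⁿ is O(eⁿ)
E = n! is O(n!)

Therefore, the order from slowest to fastest is: D < B < A < C < E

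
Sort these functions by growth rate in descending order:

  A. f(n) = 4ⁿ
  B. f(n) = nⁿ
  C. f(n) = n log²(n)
B > A > C

Comparing growth rates:
B = nⁿ is O(nⁿ)
A = 4ⁿ is O(4ⁿ)
C = n log²(n) is O(n log² n)

Therefore, the order from fastest to slowest is: B > A > C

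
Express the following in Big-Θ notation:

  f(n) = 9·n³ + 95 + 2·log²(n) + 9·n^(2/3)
Θ(n³)

Order the terms by growth rate: 95 ≺ 2·log²(n) ≺ 9·n^(2/3) ≺ 9·n³.
The fastest-growing term 9·n³ dominates as n → ∞; dropping its constant factor gives Θ(n³).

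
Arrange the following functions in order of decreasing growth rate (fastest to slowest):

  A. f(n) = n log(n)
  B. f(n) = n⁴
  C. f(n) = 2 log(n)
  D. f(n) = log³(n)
B > A > D > C

Comparing growth rates:
B = n⁴ is O(n⁴)
A = n log(n) is O(n log n)
D = log³(n) is O(log³ n)
C = 2 log(n) is O(log n)

Therefore, the order from fastest to slowest is: B > A > D > C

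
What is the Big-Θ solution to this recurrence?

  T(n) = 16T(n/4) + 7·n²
Θ(n² log n)

Master Theorem: a = 16, b = 4, f(n) = 7·n².
Compute the critical exponent d = log₄(16) = 2.
Compare f(n) = Θ(n²) against n^d:
  k = 2 = d, so f(n) = Θ(n^d) — Case 2.
  Work is balanced across levels: T(n) = Θ(n^d log n) = Θ(n² log n).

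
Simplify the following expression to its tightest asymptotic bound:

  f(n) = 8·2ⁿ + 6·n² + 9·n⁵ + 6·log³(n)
Θ(2ⁿ)

Order the terms by growth rate: 6·log³(n) ≺ 6·n² ≺ 9·n⁵ ≺ 8·2ⁿ.
The fastest-growing term 8·2ⁿ dominates as n → ∞; dropping its constant factor gives Θ(2ⁿ).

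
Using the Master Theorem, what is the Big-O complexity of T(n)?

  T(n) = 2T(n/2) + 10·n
Θ(n log n)

Master Theorem: a = 2, b = 2, f(n) = 10·n.
Compute the critical exponent d = log₂(2) = 1.
Compare f(n) = Θ(n) against n^d:
  k = 1 = d, so f(n) = Θ(n^d) — Case 2.
  Work is balanced across levels: T(n) = Θ(n^d log n) = Θ(n log n).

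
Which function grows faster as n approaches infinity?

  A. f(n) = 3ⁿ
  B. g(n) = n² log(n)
A

f(n) = 3ⁿ is O(3ⁿ), while g(n) = n² log(n) is O(n² log n).
Since O(3ⁿ) grows faster than O(n² log n), f(n) dominates.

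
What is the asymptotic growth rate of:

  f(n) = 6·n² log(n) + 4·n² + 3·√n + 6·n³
Θ(n³)

Order the terms by growth rate: 3·√n ≺ 4·n² ≺ 6·n² log(n) ≺ 6·n³.
The fastest-growing term 6·n³ dominates as n → ∞; dropping its constant factor gives Θ(n³).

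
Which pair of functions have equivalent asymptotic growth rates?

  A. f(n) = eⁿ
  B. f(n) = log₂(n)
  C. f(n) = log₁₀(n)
B and C

Examining each function:
  A. eⁿ is O(eⁿ)
  B. log₂(n) is O(log n)
  C. log₁₀(n) is O(log n)

Functions B and C both have the same complexity class.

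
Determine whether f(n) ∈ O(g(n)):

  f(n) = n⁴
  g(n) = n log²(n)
False

f(n) = n⁴ is O(n⁴), and g(n) = n log²(n) is O(n log² n).
Since O(n⁴) grows faster than O(n log² n), f(n) = O(g(n)) is false.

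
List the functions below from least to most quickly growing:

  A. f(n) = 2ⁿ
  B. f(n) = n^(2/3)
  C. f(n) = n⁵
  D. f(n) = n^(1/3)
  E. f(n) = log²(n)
E < D < B < C < A

Comparing growth rates:
E = log²(n) is O(log² n)
D = n^(1/3) is O(n^(1/3))
B = n^(2/3) is O(n^(2/3))
C = n⁵ is O(n⁵)
A = 2ⁿ is O(2ⁿ)

Therefore, the order from slowest to fastest is: E < D < B < C < A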